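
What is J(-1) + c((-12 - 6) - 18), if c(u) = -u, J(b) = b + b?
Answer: 34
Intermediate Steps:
J(b) = 2*b
J(-1) + c((-12 - 6) - 18) = 2*(-1) - ((-12 - 6) - 18) = -2 - (-18 - 18) = -2 - 1*(-36) = -2 + 36 = 34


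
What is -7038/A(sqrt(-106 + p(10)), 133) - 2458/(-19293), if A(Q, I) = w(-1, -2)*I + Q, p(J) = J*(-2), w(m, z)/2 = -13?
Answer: 35638144928/16478826555 + 10557*I*sqrt(14)/5978945 ≈ 2.1627 + 0.0066066*I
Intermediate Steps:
w(m, z) = -26 (w(m, z) = 2*(-13) = -26)
p(J) = -2*J
A(Q, I) = Q - 26*I (A(Q, I) = -26*I + Q = Q - 26*I)
-7038/A(sqrt(-106 + p(10)), 133) - 2458/(-19293) = -7038/(sqrt(-106 - 2*10) - 26*133) - 2458/(-19293) = -7038/(sqrt(-106 - 20) - 3458) - 2458*(-1/19293) = -7038/(sqrt(-126) - 3458) + 2458/19293 = -7038/(3*I*sqrt(14) - 3458) + 2458/19293 = -7038/(-3458 + 3*I*sqrt(14)) + 2458/19293 = 2458/19293 - 7038/(-3458 + 3*I*sqrt(14))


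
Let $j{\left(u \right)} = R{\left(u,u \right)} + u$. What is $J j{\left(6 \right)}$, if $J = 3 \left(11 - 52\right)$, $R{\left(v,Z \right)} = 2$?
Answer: $-984$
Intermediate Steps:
$j{\left(u \right)} = 2 + u$
$J = -123$ ($J = 3 \left(-41\right) = -123$)
$J j{\left(6 \right)} = - 123 \left(2 + 6\right) = \left(-123\right) 8 = -984$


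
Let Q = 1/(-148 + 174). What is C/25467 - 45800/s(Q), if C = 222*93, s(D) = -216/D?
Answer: 4110053/458406 ≈ 8.9660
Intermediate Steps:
Q = 1/26 ≈ 0.038462
C = 20646
C/25467 - 45800/s(Q) = 20646/25467 - 45800/((-216/1/26)) = 20646*(1/25467) - 45800/((-216*26)) = 6882/8489 - 45800/(-5616) = 6882/8489 - 45800*(-1/5616) = 6882/8489 + 5725/702 = 4110053/458406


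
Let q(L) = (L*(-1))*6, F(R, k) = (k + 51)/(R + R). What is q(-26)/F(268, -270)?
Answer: -27872/73 ≈ -381.81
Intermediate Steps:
F(R, k) = (51 + k)/(2*R) (F(R, k) = (51 + k)/((2*R)) = (51 + k)*(1/(2*R)) = (51 + k)/(2*R))
q(L) = -6*L (q(L) = -L*6 = -6*L)
q(-26)/F(268, -270) = (-6*(-26))/(((½)*(51 - 270)/268)) = 156/(((½)*(1/268)*(-219))) = 156/(-219/536) = 156*(-536/219) = -27872/73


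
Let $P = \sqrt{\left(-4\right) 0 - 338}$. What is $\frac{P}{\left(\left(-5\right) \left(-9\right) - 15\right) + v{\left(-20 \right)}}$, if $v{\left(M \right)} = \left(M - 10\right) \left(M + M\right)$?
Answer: $\frac{13 i \sqrt{2}}{1230} \approx 0.014947 i$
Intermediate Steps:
$v{\left(M \right)} = 2 M \left(-10 + M\right)$ ($v{\left(M \right)} = \left(-10 + M\right) 2 M = 2 M \left(-10 + M\right)$)
$P = 13 i \sqrt{2}$ ($P = \sqrt{0 - 338} = \sqrt{-338} = 13 i \sqrt{2} \approx 18.385 i$)
$\frac{P}{\left(\left(-5\right) \left(-9\right) - 15\right) + v{\left(-20 \right)}} = \frac{13 i \sqrt{2}}{\left(\left(-5\right) \left(-9\right) - 15\right) + 2 \left(-20\right) \left(-10 - 20\right)} = \frac{13 i \sqrt{2}}{\left(45 - 15\right) + 2 \left(-20\right) \left(-30\right)} = \frac{13 i \sqrt{2}}{30 + 1200} = \frac{13 i \sqrt{2}}{1230}$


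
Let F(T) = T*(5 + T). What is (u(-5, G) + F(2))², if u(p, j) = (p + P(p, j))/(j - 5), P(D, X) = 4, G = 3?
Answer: 841/4 ≈ 210.25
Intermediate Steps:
u(p, j) = (4 + p)/(-5 + j) (u(p, j) = (p + 4)/(j - 5) = (4 + p)/(-5 + j))
(u(-5, G) + F(2))² = ((4 - 5)/(-5 + 3) + 2*(5 + 2))² = (-1/(-2) + 2*7)² = (-½*(-1) + 14)² = (½ + 14)² = (29/2)² = 841/4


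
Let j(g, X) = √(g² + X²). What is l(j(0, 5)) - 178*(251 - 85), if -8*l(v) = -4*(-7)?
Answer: -59103/2 ≈ -29552.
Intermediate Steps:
j(g, X) = √(X² + g²)
l(v) = -7/2 (l(v) = -(-1)*(-7)/2 = -⅛*28 = -7/2)
l(j(0, 5)) - 178*(251 - 85) = -7/2 - 178*(251 - 85) = -7/2 - 178*166 = -7/2 - 29548 = -59103/2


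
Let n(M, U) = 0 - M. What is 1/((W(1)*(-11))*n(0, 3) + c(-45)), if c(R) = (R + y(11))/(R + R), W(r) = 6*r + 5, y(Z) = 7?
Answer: 45/19 ≈ 2.3684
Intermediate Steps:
n(M, U) = -M
W(r) = 5 + 6*r
c(R) = (7 + R)/(2*R) (c(R) = (R + 7)/(R + R) = (7 + R)/((2*R)) = (7 + R)*(1/(2*R)) = (7 + R)/(2*R))
1/((W(1)*(-11))*n(0, 3) + c(-45)) = 1/(((5 + 6*1)*(-11))*(-1*0) + (1/2)*(7 - 45)/(-45)) = 1/(((5 + 6)*(-11))*0 + (1/2)*(-1/45)*(-38)) = 1/((11*(-11))*0 + 19/45) = 1/(-121*0 + 19/45) = 1/(0 + 19/45) = 1/(19/45) = 45/19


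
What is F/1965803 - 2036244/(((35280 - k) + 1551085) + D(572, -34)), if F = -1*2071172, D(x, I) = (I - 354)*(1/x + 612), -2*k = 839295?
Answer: -70723536406372/32074737071545 ≈ -2.2050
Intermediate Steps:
k = -839295/2 (k = -½*839295 = -839295/2 ≈ -4.1965e+5)
D(x, I) = (-354 + I)*(612 + 1/x)
F = -2071172
F/1965803 - 2036244/(((35280 - k) + 1551085) + D(572, -34)) = -2071172/1965803 - 2036244/(((35280 - 1*(-839295/2)) + 1551085) + (-354 - 34 + 612*572*(-354 - 34))/572) = -2071172*1/1965803 - 2036244/(((35280 + 839295/2) + 1551085) + (-354 - 34 + 612*572*(-388))/572) = -66812/63413 - 2036244/((909855/2 + 1551085) + (-354 - 34 - 135824832)/572) = -66812/63413 - 2036244/(4012025/2 + (1/572)*(-135825220)) = -66812/63413 - 2036244/(4012025/2 - 33956305/143) = -66812/63413 - 2036244/505806965/286 = -66812/63413 - 2036244*286/505806965 = -66812/63413 - 582365784/505806965 = -70723536406372/32074737071545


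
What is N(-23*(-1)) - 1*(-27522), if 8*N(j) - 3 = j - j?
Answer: 220179/8 ≈ 27522.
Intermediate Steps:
N(j) = 3/8 (N(j) = 3/8 + (j - j)/8 = 3/8 + (1/8)*0 = 3/8 + 0 = 3/8)
N(-23*(-1)) - 1*(-27522) = 3/8 - 1*(-27522) = 3/8 + 27522 = 220179/8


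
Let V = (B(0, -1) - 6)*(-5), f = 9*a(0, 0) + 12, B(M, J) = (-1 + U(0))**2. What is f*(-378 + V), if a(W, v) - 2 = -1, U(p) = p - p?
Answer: -7413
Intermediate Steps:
U(p) = 0
B(M, J) = 1 (B(M, J) = (-1 + 0)**2 = (-1)**2 = 1)
a(W, v) = 1 (a(W, v) = 2 - 1 = 1)
f = 21 (f = 9*1 + 12 = 9 + 12 = 21)
V = 25 (V = (1 - 6)*(-5) = -5*(-5) = 25)
f*(-378 + V) = 21*(-378 + 25) = 21*(-353) = -7413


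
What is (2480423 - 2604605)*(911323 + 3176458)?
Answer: -507628820142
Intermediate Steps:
(2480423 - 2604605)*(911323 + 3176458) = -124182*4087781 = -507628820142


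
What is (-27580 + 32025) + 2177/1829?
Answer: 8132082/1829 ≈ 4446.2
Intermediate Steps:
(-27580 + 32025) + 2177/1829 = 4445 + 2177*(1/1829) = 4445 + 2177/1829 = 8132082/1829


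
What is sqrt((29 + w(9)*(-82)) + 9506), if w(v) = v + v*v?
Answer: sqrt(2155) ≈ 46.422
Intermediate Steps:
w(v) = v + v**2
sqrt((29 + w(9)*(-82)) + 9506) = sqrt((29 + (9*(1 + 9))*(-82)) + 9506) = sqrt((29 + (9*10)*(-82)) + 9506) = sqrt((29 + 90*(-82)) + 9506) = sqrt((29 - 7380) + 9506) = sqrt(-7351 + 9506) = sqrt(2155)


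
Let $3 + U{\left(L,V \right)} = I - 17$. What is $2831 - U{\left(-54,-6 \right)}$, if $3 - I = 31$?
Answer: $2879$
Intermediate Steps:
$I = -28$ ($I = 3 - 31 = -28$)
$U{\left(L,V \right)} = -48$ ($U{\left(L,V \right)} = -3 - 45 = -48$)
$2831 - U{\left(-54,-6 \right)} = 2831 - -48 = 2831 + 48 = 2879$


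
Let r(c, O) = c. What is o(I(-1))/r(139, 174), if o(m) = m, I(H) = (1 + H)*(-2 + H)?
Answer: 0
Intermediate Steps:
o(I(-1))/r(139, 174) = (-2 + (-1)² - 1*(-1))/139 = (-2 + 1 + 1)*(1/139) = 0*(1/139) = 0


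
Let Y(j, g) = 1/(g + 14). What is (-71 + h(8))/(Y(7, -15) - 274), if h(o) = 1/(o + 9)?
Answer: 1206/4675 ≈ 0.25797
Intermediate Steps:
h(o) = 1/(9 + o)
Y(j, g) = 1/(14 + g)
(-71 + h(8))/(Y(7, -15) - 274) = (-71 + 1/(9 + 8))/(1/(14 - 15) - 274) = (-71 + 1/17)/(1/(-1) - 274) = (-71 + 1/17)/(-1 - 274) = -1206/17/(-275) = -1206/17*(-1/275) = 1206/4675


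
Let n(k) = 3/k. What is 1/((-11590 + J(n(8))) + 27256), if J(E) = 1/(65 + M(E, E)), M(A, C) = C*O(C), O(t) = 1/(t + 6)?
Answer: 1106/17326613 ≈ 6.3832e-5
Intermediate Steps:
O(t) = 1/(6 + t)
M(A, C) = C/(6 + C)
J(E) = 1/(65 + E/(6 + E))
1/((-11590 + J(n(8))) + 27256) = 1/((-11590 + (6 + 3/8)/(6*(65 + 11*(3/8)))) + 27256) = 1/((-11590 + (1/6)*(51/8)/(65 + 33/8)) + 27256) = 1/((-11590 + (1/6)*(51/8)/(553/8)) + 27256) = 1/((-11590 + (1/6)*(8/553)*(51/8)) + 27256) = 1/((-11590 + 17/1106) + 27256) = 1/(-12818523/1106 + 27256) = 1/(17326613/1106) = 1106/17326613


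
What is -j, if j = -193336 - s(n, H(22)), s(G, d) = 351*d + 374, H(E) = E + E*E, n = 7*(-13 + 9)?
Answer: 371316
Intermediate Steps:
n = -28 (n = 7*(-4) = -28)
H(E) = E + E²
s(G, d) = 374 + 351*d
j = -371316 (j = -193336 - (374 + 351*(22*(1 + 22))) = -193336 - (374 + 351*(22*23)) = -193336 - (374 + 351*506) = -193336 - (374 + 177606) = -193336 - 1*177980 = -193336 - 177980 = -371316)
-j = -1*(-371316) = 371316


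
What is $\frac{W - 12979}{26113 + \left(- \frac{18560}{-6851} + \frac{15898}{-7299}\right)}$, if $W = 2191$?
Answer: $- \frac{539458783812}{1305818841979} \approx -0.41312$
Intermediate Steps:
$\frac{W - 12979}{26113 + \left(- \frac{18560}{-6851} + \frac{15898}{-7299}\right)} = \frac{2191 - 12979}{26113 + \left(- \frac{18560}{-6851} + \frac{15898}{-7299}\right)} = - \frac{10788}{26113 + \left(\left(-18560\right) \left(- \frac{1}{6851}\right) + 15898 \left(- \frac{1}{7299}\right)\right)} = - \frac{10788}{26113 + \left(\frac{18560}{6851} - \frac{15898}{7299}\right)} = - \frac{10788}{26113 + \frac{26552242}{50005449}} = - \frac{10788}{\frac{1305818841979}{50005449}} = \left(-10788\right) \frac{50005449}{1305818841979} = - \frac{539458783812}{1305818841979}$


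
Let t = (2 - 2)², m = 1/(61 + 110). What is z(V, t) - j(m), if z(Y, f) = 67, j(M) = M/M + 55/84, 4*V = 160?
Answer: 5489/84 ≈ 65.345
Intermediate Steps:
m = 1/171 ≈ 0.0058480
t = 0 (t = 0² = 0)
V = 40 (V = (¼)*160 = 40)
j(M) = 139/84 (j(M) = 1 + 55*(1/84) = 1 + 55/84 = 139/84)
z(V, t) - j(m) = 67 - 1*139/84 = 67 - 139/84 = 5489/84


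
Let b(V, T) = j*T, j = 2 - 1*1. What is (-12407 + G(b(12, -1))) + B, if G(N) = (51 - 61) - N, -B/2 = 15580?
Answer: -43576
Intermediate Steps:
B = -31160 (B = -2*15580 = -31160)
j = 1 (j = 2 - 1 = 1)
b(V, T) = T (b(V, T) = 1*T = T)
G(N) = -10 - N
(-12407 + G(b(12, -1))) + B = (-12407 + (-10 - 1*(-1))) - 31160 = (-12407 + (-10 + 1)) - 31160 = (-12407 - 9) - 31160 = -12416 - 31160 = -43576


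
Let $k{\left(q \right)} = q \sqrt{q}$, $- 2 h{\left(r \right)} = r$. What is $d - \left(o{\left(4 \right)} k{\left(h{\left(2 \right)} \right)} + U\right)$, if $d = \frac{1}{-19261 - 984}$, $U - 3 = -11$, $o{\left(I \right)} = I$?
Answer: $\frac{161959}{20245} + 4 i \approx 8.0 + 4.0 i$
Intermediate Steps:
$h{\left(r \right)} = - \frac{r}{2}$
$k{\left(q \right)} = q^{\frac{3}{2}}$
$U = -8$ ($U = 3 - 11 = -8$)
$d = - \frac{1}{20245}$ ($d = \frac{1}{-19261 - 984} = \frac{1}{-20245} = - \frac{1}{20245} \approx -4.9395 \cdot 10^{-5}$)
$d - \left(o{\left(4 \right)} k{\left(h{\left(2 \right)} \right)} + U\right) = - \frac{1}{20245} - \left(4 \left(\left(- \frac{1}{2}\right) 2\right)^{\frac{3}{2}} - 8\right) = - \frac{1}{20245} - \left(4 \left(-1\right)^{\frac{3}{2}} - 8\right) = - \frac{1}{20245} - \left(4 \left(- i\right) - 8\right) = - \frac{1}{20245} - \left(- 4 i - 8\right) = - \frac{1}{20245} - \left(-8 - 4 i\right) = - \frac{1}{20245} + \left(8 + 4 i\right) = \frac{161959}{20245} + 4 i$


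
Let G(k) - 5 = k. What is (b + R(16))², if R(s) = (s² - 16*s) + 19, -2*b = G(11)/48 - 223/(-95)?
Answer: 25331089/81225 ≈ 311.86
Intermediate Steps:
G(k) = 5 + k
b = -382/285 (b = -((5 + 11)/48 - 223/(-95))/2 = -(16*(1/48) - 223*(-1/95))/2 = -(⅓ + 223/95)/2 = -½*764/285 = -382/285 ≈ -1.3404)
R(s) = 19 + s² - 16*s
(b + R(16))² = (-382/285 + (19 + 16² - 16*16))² = (-382/285 + (19 + 256 - 256))² = (-382/285 + 19)² = (5033/285)² = 25331089/81225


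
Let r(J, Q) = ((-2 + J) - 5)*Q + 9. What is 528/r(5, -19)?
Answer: 528/47 ≈ 11.234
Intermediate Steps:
r(J, Q) = 9 + Q*(-7 + J) (r(J, Q) = (-7 + J)*Q + 9 = Q*(-7 + J) + 9 = 9 + Q*(-7 + J))
528/r(5, -19) = 528/(9 - 7*(-19) + 5*(-19)) = 528/(9 + 133 - 95) = 528/47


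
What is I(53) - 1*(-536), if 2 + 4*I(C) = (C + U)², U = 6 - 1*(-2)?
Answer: 5863/4 ≈ 1465.8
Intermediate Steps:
U = 8 (U = 6 + 2 = 8)
I(C) = -½ + (8 + C)²/4 (I(C) = -½ + (C + 8)²/4 = -½ + (8 + C)²/4)
I(53) - 1*(-536) = (-½ + (8 + 53)²/4) - 1*(-536) = (-½ + (¼)*61²) + 536 = (-½ + (¼)*3721) + 536 = (-½ + 3721/4) + 536 = 3719/4 + 536 = 5863/4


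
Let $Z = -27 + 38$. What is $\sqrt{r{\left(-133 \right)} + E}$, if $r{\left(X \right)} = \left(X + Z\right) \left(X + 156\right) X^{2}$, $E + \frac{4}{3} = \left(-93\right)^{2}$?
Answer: $\frac{i \sqrt{446640177}}{3} \approx 7044.6 i$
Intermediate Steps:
$Z = 11$
$E = \frac{25943}{3}$ ($E = - \frac{4}{3} + \left(-93\right)^{2} = - \frac{4}{3} + 8649 = \frac{25943}{3} \approx 8647.7$)
$r{\left(X \right)} = X^{2} \left(11 + X\right) \left(156 + X\right)$ ($r{\left(X \right)} = \left(X + 11\right) \left(X + 156\right) X^{2} = \left(11 + X\right) \left(156 + X\right) X^{2} = X^{2} \left(11 + X\right) \left(156 + X\right)$)
$\sqrt{r{\left(-133 \right)} + E} = \sqrt{\left(-133\right)^{2} \left(1716 + \left(-133\right)^{2} + 167 \left(-133\right)\right) + \frac{25943}{3}} = \sqrt{17689 \left(1716 + 17689 - 22211\right) + \frac{25943}{3}} = \sqrt{17689 \left(-2806\right) + \frac{25943}{3}} = \sqrt{-49635334 + \frac{25943}{3}} = \sqrt{- \frac{148880059}{3}} = \frac{i \sqrt{446640177}}{3}$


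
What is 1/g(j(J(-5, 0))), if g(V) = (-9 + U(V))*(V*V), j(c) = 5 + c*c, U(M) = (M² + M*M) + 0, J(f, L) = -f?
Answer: 1/1611900 ≈ 6.2039e-7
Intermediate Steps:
U(M) = 2*M² (U(M) = (M² + M²) + 0 = 2*M² + 0 = 2*M²)
j(c) = 5 + c²
g(V) = V²*(-9 + 2*V²) (g(V) = (-9 + 2*V²)*(V*V) = (-9 + 2*V²)*V² = V²*(-9 + 2*V²))
1/g(j(J(-5, 0))) = 1/((5 + (-1*(-5))²)²*(-9 + 2*(5 + (-1*(-5))²)²)) = 1/((5 + 5²)²*(-9 + 2*(5 + 5²)²)) = 1/((5 + 25)²*(-9 + 2*(5 + 25)²)) = 1/(30²*(-9 + 2*30²)) = 1/(900*(-9 + 2*900)) = 1/(900*(-9 + 1800)) = 1/(900*1791) = 1/1611900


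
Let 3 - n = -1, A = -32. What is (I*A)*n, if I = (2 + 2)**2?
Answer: -2048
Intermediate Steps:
n = 4 (n = 3 - 1*(-1) = 3 + 1 = 4)
I = 16 (I = 4**2 = 16)
(I*A)*n = (16*(-32))*4 = -512*4 = -2048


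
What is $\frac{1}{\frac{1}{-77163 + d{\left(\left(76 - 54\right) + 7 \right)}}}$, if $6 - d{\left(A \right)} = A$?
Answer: $-77186$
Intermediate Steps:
$d{\left(A \right)} = 6 - A$
$\frac{1}{\frac{1}{-77163 + d{\left(\left(76 - 54\right) + 7 \right)}}} = \frac{1}{\frac{1}{-77163 + \left(6 - \left(\left(76 - 54\right) + 7\right)\right)}} = \frac{1}{\frac{1}{-77163 + \left(6 - \left(22 + 7\right)\right)}} = \frac{1}{\frac{1}{-77163 + \left(6 - 29\right)}} = \frac{1}{\frac{1}{-77163 - 23}} = \frac{1}{\frac{1}{-77186}} = \frac{1}{- \frac{1}{77186}} = -77186$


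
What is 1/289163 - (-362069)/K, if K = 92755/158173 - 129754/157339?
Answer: -2605570338992235292312/1714621068514011 ≈ -1.5196e+6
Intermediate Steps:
K = -5929600497/24886781647 (K = 92755*(1/158173) - 129754*1/157339 = 92755/158173 - 129754/157339 = -5929600497/24886781647 ≈ -0.23826)
1/289163 - (-362069)/K = 1/289163 - (-362069)/(-5929600497/24886781647) = 1/289163 - (-362069)*(-24886781647)/5929600497 = 1/289163 - 1*9010732144147643/5929600497 = 1/289163 - 9010732144147643/5929600497 = -2605570338992235292312/1714621068514011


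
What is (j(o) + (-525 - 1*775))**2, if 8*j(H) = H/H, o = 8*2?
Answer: 108139201/64 ≈ 1.6897e+6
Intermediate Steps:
o = 16
j(H) = 1/8 (j(H) = (H/H)/8 = (1/8)*1 = 1/8)
(j(o) + (-525 - 1*775))**2 = (1/8 + (-525 - 1*775))**2 = (1/8 + (-525 - 775))**2 = (1/8 - 1300)**2 = (-10399/8)**2 = 108139201/64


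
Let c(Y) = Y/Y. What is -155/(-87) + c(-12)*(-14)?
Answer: -1063/87 ≈ -12.218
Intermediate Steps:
c(Y) = 1
-155/(-87) + c(-12)*(-14) = -155/(-87) + 1*(-14) = -155*(-1/87) - 14 = 155/87 - 14 = -1063/87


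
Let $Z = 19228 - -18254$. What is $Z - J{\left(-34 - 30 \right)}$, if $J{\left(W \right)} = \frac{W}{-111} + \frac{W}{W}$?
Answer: $\frac{4160327}{111} \approx 37480.0$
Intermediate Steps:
$Z = 37482$ ($Z = 19228 + 18254 = 37482$)
$J{\left(W \right)} = 1 - \frac{W}{111}$ ($J{\left(W \right)} = W \left(- \frac{1}{111}\right) + 1 = - \frac{W}{111} + 1 = 1 - \frac{W}{111}$)
$Z - J{\left(-34 - 30 \right)} = 37482 - \left(1 - \frac{-34 - 30}{111}\right) = 37482 - \left(1 - - \frac{64}{111}\right) = 37482 - \left(1 + \frac{64}{111}\right) = 37482 - \frac{175}{111} = \frac{4160327}{111}$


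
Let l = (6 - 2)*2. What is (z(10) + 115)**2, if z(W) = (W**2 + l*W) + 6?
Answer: 90601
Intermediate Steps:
l = 8 (l = 4*2 = 8)
z(W) = 6 + W**2 + 8*W (z(W) = (W**2 + 8*W) + 6 = 6 + W**2 + 8*W)
(z(10) + 115)**2 = ((6 + 10**2 + 8*10) + 115)**2 = ((6 + 100 + 80) + 115)**2 = (186 + 115)**2 = 301**2 = 90601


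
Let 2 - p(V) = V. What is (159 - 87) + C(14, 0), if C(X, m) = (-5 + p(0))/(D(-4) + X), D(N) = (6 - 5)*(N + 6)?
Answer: 1149/16 ≈ 71.813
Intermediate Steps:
D(N) = 6 + N (D(N) = 1*(6 + N) = 6 + N)
p(V) = 2 - V
C(X, m) = -3/(2 + X) (C(X, m) = (-5 + (2 - 1*0))/((6 - 4) + X) = (-5 + (2 + 0))/(2 + X) = (-5 + 2)/(2 + X) = -3/(2 + X))
(159 - 87) + C(14, 0) = (159 - 87) - 3/(2 + 14) = 72 - 3/16 = 1149/16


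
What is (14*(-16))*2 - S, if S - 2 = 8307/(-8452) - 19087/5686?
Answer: -10708787737/24029036 ≈ -445.66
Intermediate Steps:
S = -56220391/24029036 (S = 2 + (8307/(-8452) - 19087/5686) = 2 + (8307*(-1/8452) - 19087*1/5686) = 2 + (-8307/8452 - 19087/5686) = 2 - 104278463/24029036 = -56220391/24029036 ≈ -2.3397)
(14*(-16))*2 - S = (14*(-16))*2 - 1*(-56220391/24029036) = -224*2 + 56220391/24029036 = -448 + 56220391/24029036 = -10708787737/24029036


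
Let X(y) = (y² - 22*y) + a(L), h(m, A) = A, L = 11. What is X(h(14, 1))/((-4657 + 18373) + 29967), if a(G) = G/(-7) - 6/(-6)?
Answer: -151/305781 ≈ -0.00049382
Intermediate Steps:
a(G) = 1 - G/7 (a(G) = G*(-⅐) - 6*(-⅙) = -G/7 + 1 = 1 - G/7)
X(y) = -4/7 + y² - 22*y (X(y) = (y² - 22*y) + (1 - ⅐*11) = (y² - 22*y) + (1 - 11/7) = (y² - 22*y) - 4/7 = -4/7 + y² - 22*y)
X(h(14, 1))/((-4657 + 18373) + 29967) = (-4/7 + 1² - 22*1)/((-4657 + 18373) + 29967) = (-4/7 + 1 - 22)/(13716 + 29967) = -151/7/43683 = -151/7*1/43683 = -151/305781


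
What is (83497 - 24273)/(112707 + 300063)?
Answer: 29612/206385 ≈ 0.14348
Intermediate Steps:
(83497 - 24273)/(112707 + 300063) = 59224/412770 = 59224*(1/412770) = 29612/206385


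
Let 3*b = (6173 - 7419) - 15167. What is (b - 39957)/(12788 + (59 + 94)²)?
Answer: -45428/36197 ≈ -1.2550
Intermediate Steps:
b = -5471 (b = ((6173 - 7419) - 15167)/3 = (-1246 - 15167)/3 = (⅓)*(-16413) = -5471)
(b - 39957)/(12788 + (59 + 94)²) = (-5471 - 39957)/(12788 + (59 + 94)²) = -45428/(12788 + 153²) = -45428/(12788 + 23409) = -45428/36197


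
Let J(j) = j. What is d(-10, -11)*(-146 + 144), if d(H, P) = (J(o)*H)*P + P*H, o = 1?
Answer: -440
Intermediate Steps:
d(H, P) = 2*H*P (d(H, P) = (1*H)*P + P*H = H*P + H*P = 2*H*P)
d(-10, -11)*(-146 + 144) = (2*(-10)*(-11))*(-146 + 144) = 220*(-2) = -440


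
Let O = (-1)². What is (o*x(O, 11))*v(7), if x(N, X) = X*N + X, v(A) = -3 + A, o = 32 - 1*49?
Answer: -1496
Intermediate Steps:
o = -17 (o = 32 - 49 = -17)
O = 1
x(N, X) = X + N*X (x(N, X) = N*X + X = X + N*X)
(o*x(O, 11))*v(7) = (-187*(1 + 1))*(-3 + 7) = -187*2*4 = -17*22*4 = -374*4 = -1496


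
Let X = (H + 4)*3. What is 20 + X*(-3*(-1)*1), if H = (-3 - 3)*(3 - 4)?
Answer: 110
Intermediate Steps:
H = 6 (H = -6*(-1) = 6)
X = 30 (X = (6 + 4)*3 = 10*3 = 30)
20 + X*(-3*(-1)*1) = 20 + 30*(-3*(-1)*1) = 20 + 30*(3*1) = 20 + 30*3 = 20 + 90 = 110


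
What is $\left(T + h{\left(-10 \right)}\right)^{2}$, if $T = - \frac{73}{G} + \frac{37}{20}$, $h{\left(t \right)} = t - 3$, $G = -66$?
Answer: $\frac{43943641}{435600} \approx 100.88$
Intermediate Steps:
$h{\left(t \right)} = -3 + t$
$T = \frac{1951}{660}$ ($T = - \frac{73}{-66} + \frac{37}{20} = \left(-73\right) \left(- \frac{1}{66}\right) + 37 \cdot \frac{1}{20} = \frac{73}{66} + \frac{37}{20} = \frac{1951}{660} \approx 2.9561$)
$\left(T + h{\left(-10 \right)}\right)^{2} = \left(\frac{1951}{660} - 13\right)^{2} = \left(- \frac{6629}{660}\right)^{2} = \frac{43943641}{435600}$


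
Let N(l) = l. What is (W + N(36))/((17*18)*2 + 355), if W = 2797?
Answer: 2833/967 ≈ 2.9297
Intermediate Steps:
(W + N(36))/((17*18)*2 + 355) = (2797 + 36)/((17*18)*2 + 355) = 2833/(306*2 + 355) = 2833/(612 + 355) = 2833/967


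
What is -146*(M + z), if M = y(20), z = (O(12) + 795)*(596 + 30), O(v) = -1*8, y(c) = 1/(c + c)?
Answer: -1438573113/20 ≈ -7.1929e+7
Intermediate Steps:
y(c) = 1/(2*c)
O(v) = -8
z = 492662 (z = (-8 + 795)*(596 + 30) = 787*626 = 492662)
M = 1/40 (M = (1/2)/20 = (1/2)*(1/20) = 1/40 ≈ 0.025000)
-146*(M + z) = -146*(1/40 + 492662) = -146*19706481/40 = -1438573113/20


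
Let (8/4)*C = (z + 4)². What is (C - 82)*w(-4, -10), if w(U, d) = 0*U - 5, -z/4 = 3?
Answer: 250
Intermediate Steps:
z = -12 (z = -4*3 = -12)
w(U, d) = -5 (w(U, d) = 0 - 5 = -5)
C = 32 (C = (-12 + 4)²/2 = (½)*(-8)² = (½)*64 = 32)
(C - 82)*w(-4, -10) = (32 - 82)*(-5) = -50*(-5) = 250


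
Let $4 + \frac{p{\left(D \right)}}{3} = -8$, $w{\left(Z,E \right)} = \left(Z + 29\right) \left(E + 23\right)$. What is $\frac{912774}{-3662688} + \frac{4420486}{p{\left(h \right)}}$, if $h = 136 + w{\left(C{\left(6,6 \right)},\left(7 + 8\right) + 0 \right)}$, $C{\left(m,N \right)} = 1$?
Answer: $- \frac{674620578593}{5494032} \approx -1.2279 \cdot 10^{5}$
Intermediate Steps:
$w{\left(Z,E \right)} = \left(23 + E\right) \left(29 + Z\right)$ ($w{\left(Z,E \right)} = \left(29 + Z\right) \left(23 + E\right) = \left(23 + E\right) \left(29 + Z\right)$)
$h = 1276$ ($h = 136 + \left(667 + 23 \cdot 1 + 29 \left(\left(7 + 8\right) + 0\right) + \left(\left(7 + 8\right) + 0\right) 1\right) = 136 + \left(667 + 23 + 29 \left(15 + 0\right) + \left(15 + 0\right) 1\right) = 136 + \left(667 + 23 + 29 \cdot 15 + 15 \cdot 1\right) = 136 + \left(667 + 23 + 435 + 15\right) = 136 + 1140 = 1276$)
$p{\left(D \right)} = -36$ ($p{\left(D \right)} = -12 + 3 \left(-8\right) = -12 - 24 = -36$)
$\frac{912774}{-3662688} + \frac{4420486}{p{\left(h \right)}} = \frac{912774}{-3662688} + \frac{4420486}{-36} = 912774 \left(- \frac{1}{3662688}\right) + 4420486 \left(- \frac{1}{36}\right) = - \frac{152129}{610448} - \frac{2210243}{18} = - \frac{674620578593}{5494032}$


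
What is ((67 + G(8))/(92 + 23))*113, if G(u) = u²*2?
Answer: 4407/23 ≈ 191.61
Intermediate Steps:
G(u) = 2*u²
((67 + G(8))/(92 + 23))*113 = ((67 + 2*8²)/(92 + 23))*113 = ((67 + 2*64)/115)*113 = ((67 + 128)*(1/115))*113 = (195*(1/115))*113 = (39/23)*113 = 4407/23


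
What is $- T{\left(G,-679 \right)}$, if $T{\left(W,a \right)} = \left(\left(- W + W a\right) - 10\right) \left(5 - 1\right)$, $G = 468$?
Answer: $1273000$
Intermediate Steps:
$T{\left(W,a \right)} = -40 - 4 W + 4 W a$ ($T{\left(W,a \right)} = \left(-10 - W + W a\right) 4 = -40 - 4 W + 4 W a$)
$- T{\left(G,-679 \right)} = - (-40 - 1872 + 4 \cdot 468 \left(-679\right)) = - (-40 - 1872 - 1271088) = \left(-1\right) \left(-1273000\right) = 1273000$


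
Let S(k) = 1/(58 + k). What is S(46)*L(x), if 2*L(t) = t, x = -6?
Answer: -3/104 ≈ -0.028846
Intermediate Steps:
L(t) = t/2
S(46)*L(x) = ((½)*(-6))/(58 + 46) = -3/104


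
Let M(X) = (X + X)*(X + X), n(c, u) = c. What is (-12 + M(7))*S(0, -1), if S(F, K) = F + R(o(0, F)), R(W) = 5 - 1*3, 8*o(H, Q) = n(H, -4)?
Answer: 368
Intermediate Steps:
o(H, Q) = H/8
R(W) = 2 (R(W) = 5 - 3 = 2)
M(X) = 4*X**2 (M(X) = (2*X)*(2*X) = 4*X**2)
S(F, K) = 2 + F (S(F, K) = F + 2 = 2 + F)
(-12 + M(7))*S(0, -1) = (-12 + 4*7**2)*(2 + 0) = (-12 + 4*49)*2 = (-12 + 196)*2 = 184*2 = 368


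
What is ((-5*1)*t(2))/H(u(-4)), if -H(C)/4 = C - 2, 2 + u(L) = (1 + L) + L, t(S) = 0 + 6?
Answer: -15/22 ≈ -0.68182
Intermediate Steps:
t(S) = 6
u(L) = -1 + 2*L (u(L) = -2 + ((1 + L) + L) = -2 + (1 + 2*L) = -1 + 2*L)
H(C) = 8 - 4*C (H(C) = -4*(C - 2) = -4*(-2 + C) = 8 - 4*C)
((-5*1)*t(2))/H(u(-4)) = (-5*1*6)/(8 - 4*(-1 + 2*(-4))) = (-5*6)/(8 - 4*(-1 - 8)) = -30/(8 - 4*(-9)) = -30/(8 + 36) = -30/44 = -30*1/44 = -15/22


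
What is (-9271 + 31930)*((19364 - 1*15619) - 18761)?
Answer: -340247544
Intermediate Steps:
(-9271 + 31930)*((19364 - 1*15619) - 18761) = 22659*((19364 - 15619) - 18761) = 22659*(3745 - 18761) = 22659*(-15016) = -340247544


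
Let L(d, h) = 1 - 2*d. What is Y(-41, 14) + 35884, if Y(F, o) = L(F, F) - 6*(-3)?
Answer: 35985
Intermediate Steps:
Y(F, o) = 19 - 2*F (Y(F, o) = (1 - 2*F) - 6*(-3) = (1 - 2*F) + 18 = 19 - 2*F)
Y(-41, 14) + 35884 = (19 - 2*(-41)) + 35884 = (19 + 82) + 35884 = 101 + 35884 = 35985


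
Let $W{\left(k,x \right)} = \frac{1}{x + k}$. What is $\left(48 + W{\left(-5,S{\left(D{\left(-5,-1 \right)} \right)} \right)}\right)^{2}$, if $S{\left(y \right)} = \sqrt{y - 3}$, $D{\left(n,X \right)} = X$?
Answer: $\frac{1923765}{841} - \frac{5548 i}{841} \approx 2287.5 - 6.5969 i$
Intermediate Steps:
$S{\left(y \right)} = \sqrt{-3 + y}$
$W{\left(k,x \right)} = \frac{1}{k + x}$
$\left(48 + W{\left(-5,S{\left(D{\left(-5,-1 \right)} \right)} \right)}\right)^{2} = \left(48 + \frac{1}{-5 + \sqrt{-3 - 1}}\right)^{2} = \left(48 + \frac{1}{-5 + \sqrt{-4}}\right)^{2} = \left(48 + \frac{1}{-5 + 2 i}\right)^{2} = \left(48 + \frac{-5 - 2 i}{29}\right)^{2}$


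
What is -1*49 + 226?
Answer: 177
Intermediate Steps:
-1*49 + 226 = -49 + 226 = 177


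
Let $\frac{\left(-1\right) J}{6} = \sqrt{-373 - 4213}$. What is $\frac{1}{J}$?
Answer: $\frac{i \sqrt{4586}}{27516} \approx 0.0024611 i$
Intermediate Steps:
$J = - 6 i \sqrt{4586}$ ($J = - 6 \sqrt{-373 - 4213} = - 6 \sqrt{-4586} = - 6 i \sqrt{4586} \approx - 406.32 i$)
$\frac{1}{J} = \frac{1}{\left(-6\right) i \sqrt{4586}} = \frac{i \sqrt{4586}}{27516}$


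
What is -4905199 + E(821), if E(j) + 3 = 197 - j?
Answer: -4905826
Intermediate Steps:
E(j) = 194 - j (E(j) = -3 + (197 - j) = 194 - j)
-4905199 + E(821) = -4905199 + (194 - 1*821) = -4905199 + (194 - 821) = -4905199 - 627 = -4905826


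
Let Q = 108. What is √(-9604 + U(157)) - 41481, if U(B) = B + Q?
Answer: -41481 + I*√9339 ≈ -41481.0 + 96.639*I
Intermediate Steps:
U(B) = 108 + B (U(B) = B + 108 = 108 + B)
√(-9604 + U(157)) - 41481 = √(-9604 + (108 + 157)) - 41481 = √(-9604 + 265) - 41481 = √(-9339) - 41481 = I*√9339 - 41481 = -41481 + I*√9339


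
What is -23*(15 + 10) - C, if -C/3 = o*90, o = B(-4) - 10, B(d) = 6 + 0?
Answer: -1655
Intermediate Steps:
B(d) = 6
o = -4 (o = 6 - 10 = -4)
C = 1080 (C = -(-12)*90 = -3*(-360) = 1080)
-23*(15 + 10) - C = -23*(15 + 10) - 1*1080 = -23*25 - 1080 = -575 - 1080 = -1655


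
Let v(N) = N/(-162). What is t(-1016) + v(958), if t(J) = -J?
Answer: 81817/81 ≈ 1010.1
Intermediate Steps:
v(N) = -N/162 (v(N) = N*(-1/162) = -N/162)
t(-1016) + v(958) = -1*(-1016) - 1/162*958 = 1016 - 479/81 = 81817/81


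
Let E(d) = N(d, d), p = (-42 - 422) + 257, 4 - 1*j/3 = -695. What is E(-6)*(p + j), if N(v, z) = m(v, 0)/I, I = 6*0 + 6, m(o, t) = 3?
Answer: 945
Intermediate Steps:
j = 2097 (j = 12 - 3*(-695) = 12 + 2085 = 2097)
I = 6 (I = 0 + 6 = 6)
p = -207 (p = -464 + 257 = -207)
N(v, z) = ½ (N(v, z) = 3/6 = 3*(⅙) = ½)
E(d) = ½
E(-6)*(p + j) = (-207 + 2097)/2 = (½)*1890 = 945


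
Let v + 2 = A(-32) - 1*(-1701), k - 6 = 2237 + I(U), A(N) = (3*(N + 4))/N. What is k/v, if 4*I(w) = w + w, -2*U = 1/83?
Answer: 1489350/1129879 ≈ 1.3181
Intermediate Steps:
U = -1/166 (U = -1/2/83 = -1/2*1/83 = -1/166 ≈ -0.0060241)
I(w) = w/2 (I(w) = (w + w)/4 = (2*w)/4 = w/2)
A(N) = (12 + 3*N)/N (A(N) = (3*(4 + N))/N = (12 + 3*N)/N)
k = 744675/332 (k = 6 + (2237 + (1/2)*(-1/166)) = 6 + (2237 - 1/332) = 6 + 742683/332 = 744675/332 ≈ 2243.0)
v = 13613/8 (v = -2 + ((3 + 12/(-32)) - 1*(-1701)) = -2 + ((3 + 12*(-1/32)) + 1701) = -2 + ((3 - 3/8) + 1701) = -2 + (21/8 + 1701) = -2 + 13629/8 = 13613/8 ≈ 1701.6)
k/v = 744675/(332*(13613/8)) = (744675/332)*(8/13613) = 1489350/1129879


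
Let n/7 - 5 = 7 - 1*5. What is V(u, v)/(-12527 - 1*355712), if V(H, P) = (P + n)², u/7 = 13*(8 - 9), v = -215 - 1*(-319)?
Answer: -23409/368239 ≈ -0.063570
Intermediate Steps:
n = 49 (n = 35 + 7*(7 - 1*5) = 35 + 7*(7 - 5) = 35 + 7*2 = 35 + 14 = 49)
v = 104 (v = -215 + 319 = 104)
u = -91 (u = 7*(13*(8 - 9)) = 7*(13*(-1)) = 7*(-13) = -91)
V(H, P) = (49 + P)² (V(H, P) = (P + 49)² = (49 + P)²)
V(u, v)/(-12527 - 1*355712) = (49 + 104)²/(-12527 - 1*355712) = 153²/(-12527 - 355712) = 23409/(-368239) = 23409*(-1/368239) = -23409/368239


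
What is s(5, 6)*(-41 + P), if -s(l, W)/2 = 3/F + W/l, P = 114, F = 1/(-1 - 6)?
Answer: 14454/5 ≈ 2890.8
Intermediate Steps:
F = -⅐ (F = 1/(-7) = -⅐ ≈ -0.14286)
s(l, W) = 42 - 2*W/l (s(l, W) = -2*(3/(-⅐) + W/l) = -2*(3*(-7) + W/l) = -2*(-21 + W/l) = 42 - 2*W/l)
s(5, 6)*(-41 + P) = (42 - 2*6/5)*(-41 + 114) = (42 - 2*6*⅕)*73 = (42 - 12/5)*73 = (198/5)*73 = 14454/5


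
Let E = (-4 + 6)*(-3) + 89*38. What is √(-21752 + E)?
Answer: 2*I*√4594 ≈ 135.56*I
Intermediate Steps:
E = 3376 (E = 2*(-3) + 3382 = -6 + 3382 = 3376)
√(-21752 + E) = √(-21752 + 3376) = √(-18376) = 2*I*√4594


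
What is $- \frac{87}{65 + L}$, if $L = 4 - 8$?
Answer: $- \frac{87}{61} \approx -1.4262$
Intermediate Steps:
$L = -4$
$- \frac{87}{65 + L} = - \frac{87}{65 - 4} = - \frac{87}{61}$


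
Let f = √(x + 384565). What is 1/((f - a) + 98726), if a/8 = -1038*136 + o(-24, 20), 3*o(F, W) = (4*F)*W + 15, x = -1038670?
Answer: 82210/101377305107 - I*√654105/1520659576605 ≈ 8.1093e-7 - 5.3185e-10*I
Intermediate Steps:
o(F, W) = 5 + 4*F*W/3 (o(F, W) = ((4*F)*W + 15)/3 = (4*F*W + 15)/3 = (15 + 4*F*W)/3 = 5 + 4*F*W/3)
a = -1134424 (a = 8*(-1038*136 + (5 + (4/3)*(-24)*20)) = 8*(-141168 + (5 - 640)) = 8*(-141168 - 635) = 8*(-141803) = -1134424)
f = I*√654105 (f = √(-1038670 + 384565) = √(-654105) = I*√654105 ≈ 808.77*I)
1/((f - a) + 98726) = 1/((I*√654105 - 1*(-1134424)) + 98726) = 1/((I*√654105 + 1134424) + 98726) = 1/((1134424 + I*√654105) + 98726) = 1/(1233150 + I*√654105)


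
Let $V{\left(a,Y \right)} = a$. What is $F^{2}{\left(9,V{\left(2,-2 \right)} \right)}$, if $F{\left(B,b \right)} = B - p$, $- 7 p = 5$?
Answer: $\frac{4624}{49} \approx 94.367$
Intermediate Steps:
$p = - \frac{5}{7}$ ($p = \left(- \frac{1}{7}\right) 5 = - \frac{5}{7} \approx -0.71429$)
$F{\left(B,b \right)} = \frac{5}{7} + B$ ($F{\left(B,b \right)} = B - - \frac{5}{7} = B + \frac{5}{7} = \frac{5}{7} + B$)
$F^{2}{\left(9,V{\left(2,-2 \right)} \right)} = \left(\frac{5}{7} + 9\right)^{2} = \left(\frac{68}{7}\right)^{2} = \frac{4624}{49}$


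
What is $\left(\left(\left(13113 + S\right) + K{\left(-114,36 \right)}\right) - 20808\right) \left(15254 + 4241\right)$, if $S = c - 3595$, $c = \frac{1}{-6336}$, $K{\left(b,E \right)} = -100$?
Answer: $- \frac{1406896464295}{6336} \approx -2.2205 \cdot 10^{8}$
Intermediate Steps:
$c = - \frac{1}{6336} \approx -0.00015783$
$S = - \frac{22777921}{6336}$ ($S = - \frac{1}{6336} - 3595 = - \frac{22777921}{6336} \approx -3595.0$)
$\left(\left(\left(13113 + S\right) + K{\left(-114,36 \right)}\right) - 20808\right) \left(15254 + 4241\right) = \left(\left(\left(13113 - \frac{22777921}{6336}\right) - 100\right) - 20808\right) \left(15254 + 4241\right) = \left(\left(\frac{60306047}{6336} - 100\right) - 20808\right) 19495 = \left(\frac{59672447}{6336} - 20808\right) 19495 = \left(- \frac{72167041}{6336}\right) 19495 = - \frac{1406896464295}{6336}$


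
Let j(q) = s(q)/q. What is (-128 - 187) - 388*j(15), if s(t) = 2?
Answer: -5501/15 ≈ -366.73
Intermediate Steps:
j(q) = 2/q
(-128 - 187) - 388*j(15) = (-128 - 187) - 776/15 = -315 - 776/15 = -5501/15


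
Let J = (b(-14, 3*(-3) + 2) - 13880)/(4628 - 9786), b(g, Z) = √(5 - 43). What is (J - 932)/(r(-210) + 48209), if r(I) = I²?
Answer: -342384/34009273 - I*√38/476129822 ≈ -0.010067 - 1.2947e-8*I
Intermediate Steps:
b(g, Z) = I*√38 (b(g, Z) = √(-38) = I*√38)
J = 6940/2579 - I*√38/5158 (J = (I*√38 - 13880)/(4628 - 9786) = (-13880 + I*√38)/(-5158) = (-13880 + I*√38)*(-1/5158) = 6940/2579 - I*√38/5158 ≈ 2.691 - 0.0011951*I)
(J - 932)/(r(-210) + 48209) = ((6940/2579 - I*√38/5158) - 932)/((-210)² + 48209) = (-2396688/2579 - I*√38/5158)/(44100 + 48209) = (-2396688/2579 - I*√38/5158)/92309 = (-2396688/2579 - I*√38/5158)*(1/92309) = -342384/34009273 - I*√38/476129822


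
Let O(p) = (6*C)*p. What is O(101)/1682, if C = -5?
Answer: -1515/841 ≈ -1.8014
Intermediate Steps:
O(p) = -30*p (O(p) = (6*(-5))*p = -30*p)
O(101)/1682 = -30*101/1682 = -3030*1/1682 = -1515/841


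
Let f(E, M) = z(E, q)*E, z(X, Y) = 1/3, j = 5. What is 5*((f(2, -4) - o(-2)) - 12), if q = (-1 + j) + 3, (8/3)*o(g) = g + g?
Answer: -295/6 ≈ -49.167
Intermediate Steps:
o(g) = 3*g/4 (o(g) = 3*(g + g)/8 = 3*(2*g)/8 = 3*g/4)
q = 7 (q = (-1 + 5) + 3 = 4 + 3 = 7)
z(X, Y) = ⅓
f(E, M) = E/3
5*((f(2, -4) - o(-2)) - 12) = 5*(((⅓)*2 - 3*(-2)/4) - 12) = 5*((⅔ - 1*(-3/2)) - 12) = 5*((⅔ + 3/2) - 12) = 5*(13/6 - 12) = 5*(-59/6) = -295/6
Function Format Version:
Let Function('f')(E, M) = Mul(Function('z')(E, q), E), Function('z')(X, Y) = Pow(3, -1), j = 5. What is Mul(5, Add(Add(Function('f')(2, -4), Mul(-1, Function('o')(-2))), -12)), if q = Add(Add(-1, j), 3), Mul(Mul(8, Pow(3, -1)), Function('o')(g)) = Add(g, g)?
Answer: Rational(-295, 6) ≈ -49.167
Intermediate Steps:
Function('o')(g) = Mul(Rational(3, 4), g) (Function('o')(g) = Mul(Rational(3, 8), Add(g, g)) = Mul(Rational(3, 8), Mul(2, g)) = Mul(Rational(3, 4), g))
q = 7 (q = Add(Add(-1, 5), 3) = Add(4, 3) = 7)
Function('z')(X, Y) = Rational(1, 3)
Function('f')(E, M) = Mul(Rational(1, 3), E)
Mul(5, Add(Add(Function('f')(2, -4), Mul(-1, Function('o')(-2))), -12)) = Mul(5, Add(Add(Mul(Rational(1, 3), 2), Mul(-1, Mul(Rational(3, 4), -2))), -12)) = Mul(5, Add(Add(Rational(2, 3), Mul(-1, Rational(-3, 2))), -12)) = Mul(5, Add(Add(Rational(2, 3), Rational(3, 2)), -12)) = Mul(5, Add(Rational(13, 6), -12)) = Mul(5, Rational(-59, 6)) = Rational(-295, 6)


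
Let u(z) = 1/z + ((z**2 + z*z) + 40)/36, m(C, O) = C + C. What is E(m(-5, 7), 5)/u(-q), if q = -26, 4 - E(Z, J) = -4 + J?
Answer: 234/3019 ≈ 0.077509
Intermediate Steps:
m(C, O) = 2*C
E(Z, J) = 8 - J (E(Z, J) = 4 - (-4 + J) = 4 + (4 - J) = 8 - J)
u(z) = 10/9 + 1/z + z**2/18 (u(z) = 1/z + ((z**2 + z**2) + 40)*(1/36) = 1/z + (2*z**2 + 40)*(1/36) = 1/z + (40 + 2*z**2)*(1/36) = 1/z + (10/9 + z**2/18) = 10/9 + 1/z + z**2/18)
E(m(-5, 7), 5)/u(-q) = (8 - 1*5)/(((18 + (-1*(-26))*(20 + (-1*(-26))**2))/(18*((-1*(-26)))))) = (8 - 5)/(((1/18)*(18 + 26*(20 + 26**2))/26)) = 3/(((1/18)*(1/26)*(18 + 26*(20 + 676)))) = 3/(((1/18)*(1/26)*(18 + 26*696))) = 3/(((1/18)*(1/26)*(18 + 18096))) = 3/(((1/18)*(1/26)*18114)) = 3/(3019/78) = 3*(78/3019) = 234/3019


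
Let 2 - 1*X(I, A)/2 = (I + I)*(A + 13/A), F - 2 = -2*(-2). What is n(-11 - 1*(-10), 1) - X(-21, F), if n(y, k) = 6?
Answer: -684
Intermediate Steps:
F = 6 (F = 2 - 2*(-2) = 2 + 4 = 6)
X(I, A) = 4 - 4*I*(A + 13/A) (X(I, A) = 4 - 2*(I + I)*(A + 13/A) = 4 - 2*2*I*(A + 13/A) = 4 - 4*I*(A + 13/A))
n(-11 - 1*(-10), 1) - X(-21, F) = 6 - (4 - 52*(-21)/6 - 4*6*(-21)) = 6 - (4 - 52*(-21)*⅙ + 504) = 6 - (4 + 182 + 504) = 6 - 1*690 = 6 - 690 = -684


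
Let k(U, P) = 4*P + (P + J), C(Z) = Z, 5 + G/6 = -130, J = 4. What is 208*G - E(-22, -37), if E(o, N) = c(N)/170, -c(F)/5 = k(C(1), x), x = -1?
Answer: -5728321/34 ≈ -1.6848e+5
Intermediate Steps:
G = -810 (G = -30 + 6*(-130) = -30 - 780 = -810)
k(U, P) = 4 + 5*P (k(U, P) = 4*P + (P + 4) = 4*P + (4 + P) = 4 + 5*P)
c(F) = 5 (c(F) = -5*(4 + 5*(-1)) = -5*(4 - 5) = -5*(-1) = 5)
E(o, N) = 1/34 (E(o, N) = 5/170 = 5*(1/170) = 1/34)
208*G - E(-22, -37) = 208*(-810) - 1*1/34 = -168480 - 1/34 = -5728321/34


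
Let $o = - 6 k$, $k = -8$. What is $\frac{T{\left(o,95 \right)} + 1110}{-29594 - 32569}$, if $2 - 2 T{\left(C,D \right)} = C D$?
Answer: $\frac{1169}{62163} \approx 0.018805$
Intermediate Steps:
$o = 48$ ($o = \left(-6\right) \left(-8\right) = 48$)
$T{\left(C,D \right)} = 1 - \frac{C D}{2}$
$\frac{T{\left(o,95 \right)} + 1110}{-29594 - 32569} = \frac{\left(1 - 24 \cdot 95\right) + 1110}{-29594 - 32569} = \frac{\left(1 - 2280\right) + 1110}{-62163} = \left(-2279 + 1110\right) \left(- \frac{1}{62163}\right) = \left(-1169\right) \left(- \frac{1}{62163}\right) = \frac{1169}{62163}$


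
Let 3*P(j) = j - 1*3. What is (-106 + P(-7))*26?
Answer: -8528/3 ≈ -2842.7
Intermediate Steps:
P(j) = -1 + j/3 (P(j) = (j - 1*3)/3 = (j - 3)/3 = (-3 + j)/3 = -1 + j/3)
(-106 + P(-7))*26 = (-106 + (-1 + (⅓)*(-7)))*26 = (-106 + (-1 - 7/3))*26 = (-106 - 10/3)*26 = -328/3*26 = -8528/3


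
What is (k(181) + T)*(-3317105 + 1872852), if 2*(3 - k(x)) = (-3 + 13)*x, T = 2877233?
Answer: -4154149675743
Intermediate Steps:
k(x) = 3 - 5*x (k(x) = 3 - (-3 + 13)*x/2 = 3 - 5*x)
(k(181) + T)*(-3317105 + 1872852) = ((3 - 5*181) + 2877233)*(-3317105 + 1872852) = ((3 - 905) + 2877233)*(-1444253) = (-902 + 2877233)*(-1444253) = 2876331*(-1444253) = -4154149675743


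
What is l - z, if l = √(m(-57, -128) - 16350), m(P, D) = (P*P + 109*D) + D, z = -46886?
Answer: 46886 + I*√27181 ≈ 46886.0 + 164.87*I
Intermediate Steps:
m(P, D) = P² + 110*D (m(P, D) = (P² + 109*D) + D = P² + 110*D)
l = I*√27181 (l = √(((-57)² + 110*(-128)) - 16350) = √((3249 - 14080) - 16350) = √(-10831 - 16350) = √(-27181) = I*√27181 ≈ 164.87*I)
l - z = I*√27181 - 1*(-46886) = I*√27181 + 46886 = 46886 + I*√27181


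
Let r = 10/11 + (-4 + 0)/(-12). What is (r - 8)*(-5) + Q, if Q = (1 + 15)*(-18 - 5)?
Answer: -11029/33 ≈ -334.21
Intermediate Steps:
r = 41/33 (r = 10*(1/11) - 4*(-1/12) = 10/11 + ⅓ = 41/33 ≈ 1.2424)
Q = -368 (Q = 16*(-23) = -368)
(r - 8)*(-5) + Q = (41/33 - 8)*(-5) - 368 = -223/33*(-5) - 368 = 1115/33 - 368 = -11029/33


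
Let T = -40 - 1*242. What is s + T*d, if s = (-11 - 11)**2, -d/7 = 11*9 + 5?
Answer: 205780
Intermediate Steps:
T = -282 (T = -40 - 242 = -282)
d = -728 (d = -7*(11*9 + 5) = -7*(99 + 5) = -7*104 = -728)
s = 484 (s = (-22)**2 = 484)
s + T*d = 484 - 282*(-728) = 484 + 205296 = 205780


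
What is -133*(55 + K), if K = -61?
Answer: 798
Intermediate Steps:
-133*(55 + K) = -133*(55 - 61) = -133*(-6) = 798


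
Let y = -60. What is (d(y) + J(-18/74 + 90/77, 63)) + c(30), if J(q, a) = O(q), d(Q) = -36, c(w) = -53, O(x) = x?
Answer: -250924/2849 ≈ -88.074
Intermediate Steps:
J(q, a) = q
(d(y) + J(-18/74 + 90/77, 63)) + c(30) = (-36 + (-18/74 + 90/77)) - 53 = (-36 + (-18*1/74 + 90*(1/77))) - 53 = (-36 + (-9/37 + 90/77)) - 53 = (-36 + 2637/2849) - 53 = -99927/2849 - 53 = -250924/2849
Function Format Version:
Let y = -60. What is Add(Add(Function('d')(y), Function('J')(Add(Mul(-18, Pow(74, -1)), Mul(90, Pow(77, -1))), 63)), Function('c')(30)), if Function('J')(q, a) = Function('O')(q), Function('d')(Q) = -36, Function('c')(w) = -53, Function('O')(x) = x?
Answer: Rational(-250924, 2849) ≈ -88.074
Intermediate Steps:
Function('J')(q, a) = q
Add(Add(Function('d')(y), Function('J')(Add(Mul(-18, Pow(74, -1)), Mul(90, Pow(77, -1))), 63)), Function('c')(30)) = Add(Add(-36, Add(Mul(-18, Pow(74, -1)), Mul(90, Pow(77, -1)))), -53) = Add(Add(-36, Add(Mul(-18, Rational(1, 74)), Mul(90, Rational(1, 77)))), -53) = Add(Add(-36, Add(Rational(-9, 37), Rational(90, 77))), -53) = Add(Add(-36, Rational(2637, 2849)), -53) = Add(Rational(-99927, 2849), -53) = Rational(-250924, 2849)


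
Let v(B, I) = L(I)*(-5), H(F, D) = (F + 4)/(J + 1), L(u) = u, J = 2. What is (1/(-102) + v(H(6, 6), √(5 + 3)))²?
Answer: 2080801/10404 + 10*√2/51 ≈ 200.28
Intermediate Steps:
H(F, D) = 4/3 + F/3 (H(F, D) = (F + 4)/(2 + 1) = (4 + F)/3 = (4 + F)*(⅓) = 4/3 + F/3)
v(B, I) = -5*I (v(B, I) = I*(-5) = -5*I)
(1/(-102) + v(H(6, 6), √(5 + 3)))² = (1/(-102) - 5*√(5 + 3))² = (-1/102 - 10*√2)²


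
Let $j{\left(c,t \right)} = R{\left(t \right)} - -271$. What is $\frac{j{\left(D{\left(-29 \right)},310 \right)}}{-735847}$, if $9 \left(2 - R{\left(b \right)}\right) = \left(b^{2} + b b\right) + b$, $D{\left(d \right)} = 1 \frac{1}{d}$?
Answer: $\frac{21117}{735847} \approx 0.028698$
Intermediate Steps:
$D{\left(d \right)} = \frac{1}{d}$
$R{\left(b \right)} = 2 - \frac{2 b^{2}}{9} - \frac{b}{9}$ ($R{\left(b \right)} = 2 - \frac{\left(b^{2} + b b\right) + b}{9} = 2 - \frac{\left(b^{2} + b^{2}\right) + b}{9} = 2 - \frac{2 b^{2} + b}{9} = 2 - \frac{b + 2 b^{2}}{9} = 2 - \left(\frac{b}{9} + \frac{2 b^{2}}{9}\right) = 2 - \frac{2 b^{2}}{9} - \frac{b}{9}$)
$j{\left(c,t \right)} = 273 - \frac{2 t^{2}}{9} - \frac{t}{9}$ ($j{\left(c,t \right)} = \left(2 - \frac{2 t^{2}}{9} - \frac{t}{9}\right) - -271 = \left(2 - \frac{2 t^{2}}{9} - \frac{t}{9}\right) + 271 = 273 - \frac{2 t^{2}}{9} - \frac{t}{9}$)
$\frac{j{\left(D{\left(-29 \right)},310 \right)}}{-735847} = \frac{273 - \frac{2 \cdot 310^{2}}{9} - \frac{310}{9}}{-735847} = \left(273 - \frac{192200}{9} - \frac{310}{9}\right) \left(- \frac{1}{735847}\right) = \left(-21117\right) \left(- \frac{1}{735847}\right) = \frac{21117}{735847}$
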